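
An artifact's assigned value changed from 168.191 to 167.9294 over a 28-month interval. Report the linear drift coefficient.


rate = (v2 - v1) / months
= (167.9294 - 168.191) / 28
= -0.2616 / 28
= -0.0093

-0.0093


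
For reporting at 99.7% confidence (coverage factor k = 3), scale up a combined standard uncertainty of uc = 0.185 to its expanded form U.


U = k * uc
U = 3 * 0.185
U = 0.5550

0.5550


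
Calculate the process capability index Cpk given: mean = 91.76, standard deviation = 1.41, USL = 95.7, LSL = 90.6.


Cpu = (USL - mean) / (3*sigma) = (95.7 - 91.76) / (3*1.41) = 0.9314
Cpl = (mean - LSL) / (3*sigma) = (91.76 - 90.6) / (3*1.41) = 0.2742
Cpk = min(Cpu, Cpl) = 0.2742

0.2742


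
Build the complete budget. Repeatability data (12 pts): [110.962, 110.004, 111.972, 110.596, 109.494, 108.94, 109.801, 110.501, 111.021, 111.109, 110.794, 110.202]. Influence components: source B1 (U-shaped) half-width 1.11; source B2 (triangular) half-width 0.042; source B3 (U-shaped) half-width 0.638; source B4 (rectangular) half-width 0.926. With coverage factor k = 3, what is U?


mean = (110.962 + 110.004 + 111.972 + 110.596 + 109.494 + 108.94 + 109.801 + 110.501 + 111.021 + 111.109 + 110.794 + 110.202) / 12 = 110.4496667
s = sqrt(sum((x - mean)^2)/(n-1)) = 0.81780519
u_A = s / sqrt(n) = 0.81780519 / sqrt(12) = 0.23608002
u_B1 = 1.11 / sqrt(2) = 0.78488853
u_B2 = 0.042 / sqrt(6) = 0.017146428
u_B3 = 0.638 / sqrt(2) = 0.45113413
u_B4 = 0.926 / sqrt(3) = 0.53462635
uc = sqrt(0.23608002^2 + 0.78488853^2 + 0.017146428^2 + 0.45113413^2 + 0.53462635^2) = 1.0776944
U = k * uc = 3 * 1.0776944
U = 3.2331

3.2331


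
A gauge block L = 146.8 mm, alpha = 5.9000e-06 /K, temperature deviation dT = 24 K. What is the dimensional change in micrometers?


dL = L * alpha * dT
= 146.8 * 5.9000e-06 * 24
= 0.0207869 mm
dL_um = 0.0207869 * 1000 = 20.7869 um

20.7869


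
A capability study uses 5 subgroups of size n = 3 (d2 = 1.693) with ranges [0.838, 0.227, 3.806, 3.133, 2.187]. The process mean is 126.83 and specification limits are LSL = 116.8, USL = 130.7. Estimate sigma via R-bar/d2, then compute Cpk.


R_bar = (0.838 + 0.227 + 3.806 + 3.133 + 2.187) / 5 = 2.0382
sigma = R_bar / d2 = 2.0382 / 1.693 = 1.2038984
Cp = (USL - LSL)/(6*sigma) = (130.7 - 116.8)/(6*1.2038984) = 1.9243
Cpu = (130.7 - 126.83)/(3*1.2038984) = 1.0715
Cpl = (126.83 - 116.8)/(3*1.2038984) = 2.7771
Cpk = min(Cpu, Cpl) = 1.0715

1.0715


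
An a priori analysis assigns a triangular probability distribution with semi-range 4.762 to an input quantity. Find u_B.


u_B = half_width / sqrt(6)
u_B = 4.762 / 2.4494897
u_B = 1.9441

1.9441


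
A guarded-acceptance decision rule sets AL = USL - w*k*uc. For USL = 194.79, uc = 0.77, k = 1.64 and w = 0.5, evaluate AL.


U = k * uc = 1.64 * 0.77 = 1.2628
guard band g = w * U = 0.5 * 1.2628 = 0.6314
AL = USL - g = 194.79 - 0.6314
AL = 194.1586

194.1586


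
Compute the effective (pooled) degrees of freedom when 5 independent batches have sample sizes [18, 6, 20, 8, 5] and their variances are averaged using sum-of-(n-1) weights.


nu = sum_i (n_i - 1)
nu = ((18 - 1) + (6 - 1) + (20 - 1) + (8 - 1) + (5 - 1))
nu = 17 + 5 + 19 + 7 + 4
nu = 52

52


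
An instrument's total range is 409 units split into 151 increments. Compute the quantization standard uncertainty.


resolution = range / divisions
resolution = 409 / 151 = 2.7086093
u_res = resolution / (2*sqrt(3))
u_res = 2.7086093 / 3.4641016
u_res = 0.7819

0.7819


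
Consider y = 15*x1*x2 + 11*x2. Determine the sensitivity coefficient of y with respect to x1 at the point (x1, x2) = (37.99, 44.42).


y = 15*x1*x2 + 11*x2
dy/dx1 = 15*x2
Evaluate at x2 = 44.42: c1 = 15 * 44.42
c1 = 666.3000

666.3000


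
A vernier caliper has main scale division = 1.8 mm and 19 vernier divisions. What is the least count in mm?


LC = MSD / n_div
= 1.8 / 19
= 0.0947

0.0947


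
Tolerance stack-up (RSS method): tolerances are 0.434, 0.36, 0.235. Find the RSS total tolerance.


RSS = sqrt(0.434^2 + 0.36^2 + 0.235^2)
= sqrt(0.373181)
= 0.6109

0.6109


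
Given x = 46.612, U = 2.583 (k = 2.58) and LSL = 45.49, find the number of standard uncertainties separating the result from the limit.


u = U / k = 2.583 / 2.58 = 1.0011628
margin = |LSL - x| = |45.49 - 46.612| = 1.122
z = margin / u = 1.122 / 1.0011628
z = 1.1207

1.1207


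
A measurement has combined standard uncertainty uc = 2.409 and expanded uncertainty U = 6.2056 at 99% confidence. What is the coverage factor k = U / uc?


k = U / uc
k = 6.2056 / 2.409
k = 2.576

2.576


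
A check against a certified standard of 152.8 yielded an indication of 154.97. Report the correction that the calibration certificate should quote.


Correction = standard - reading
= 152.8 - 154.97
= -2.1700

-2.1700


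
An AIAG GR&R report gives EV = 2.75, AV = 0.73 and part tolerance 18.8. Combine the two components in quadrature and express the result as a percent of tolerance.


GRR = sqrt(EV^2 + AV^2) = sqrt(2.75^2 + 0.73^2) = 2.8452416
%GRR = GRR / tol * 100 = 2.8452416 / 18.8 * 100
%GRR = 15.1343

15.1343


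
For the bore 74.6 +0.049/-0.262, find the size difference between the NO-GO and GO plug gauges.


GO = nominal - lower_tol (smallest hole = maximum material condition)
GO = 74.6 - 0.262 = 74.338
NO-GO = nominal + upper_tol (largest hole = least material condition)
NO-GO = 74.6 + 0.049 = 74.649
spread = NO-GO - GO = 74.649 - 74.338 = 0.3110

0.3110


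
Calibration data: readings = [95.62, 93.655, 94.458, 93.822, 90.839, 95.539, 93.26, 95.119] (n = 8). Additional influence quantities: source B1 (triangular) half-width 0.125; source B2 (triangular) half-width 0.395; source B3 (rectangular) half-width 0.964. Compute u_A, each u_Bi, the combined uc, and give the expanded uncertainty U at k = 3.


mean = (95.62 + 93.655 + 94.458 + 93.822 + 90.839 + 95.539 + 93.26 + 95.119) / 8 = 94.039
s = sqrt(sum((x - mean)^2)/(n-1)) = 1.5644674
u_A = s / sqrt(n) = 1.5644674 / sqrt(8) = 0.55312275
u_B1 = 0.125 / sqrt(6) = 0.051031036
u_B2 = 0.395 / sqrt(6) = 0.16125807
u_B3 = 0.964 / sqrt(3) = 0.55656566
uc = sqrt(0.55312275^2 + 0.051031036^2 + 0.16125807^2 + 0.55656566^2) = 0.80269449
U = k * uc = 3 * 0.80269449
U = 2.4081

2.4081


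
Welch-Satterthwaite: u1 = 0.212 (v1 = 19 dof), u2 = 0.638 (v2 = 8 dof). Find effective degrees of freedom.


uc = sqrt(u1^2 + u2^2) = sqrt(0.212^2 + 0.638^2) = 0.67230053
v_eff = uc^4 / (u1^4/v1 + u2^4/v2)
= 0.67230053^4 / (0.212^4/19 + 0.638^4/8)
= 0.20429315 / 0.020816916
v_eff = 9.8138

9.8138


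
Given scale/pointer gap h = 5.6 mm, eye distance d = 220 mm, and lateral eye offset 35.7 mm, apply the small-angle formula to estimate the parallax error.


error = h * offset / d
= 5.6 * 35.7 / 220
= 0.9087

0.9087


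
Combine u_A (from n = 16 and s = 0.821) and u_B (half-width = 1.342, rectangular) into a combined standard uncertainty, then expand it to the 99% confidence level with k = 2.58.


u_A = s / sqrt(n) = 0.821 / sqrt(16) = 0.20525
u_B = half_width / sqrt(3) = 1.342 / sqrt(3) = 0.77480406
uc = sqrt(u_A^2 + u_B^2) = sqrt(0.20525^2 + 0.77480406^2) = 0.8015291
U = k * uc = 2.58 * 0.8015291
U = 2.0679

2.0679


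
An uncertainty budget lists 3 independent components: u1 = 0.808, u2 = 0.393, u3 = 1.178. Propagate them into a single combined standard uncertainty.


uc = sqrt(0.808^2 + 0.393^2 + 1.178^2)
uc = sqrt(2.194997)
uc = 1.4816

1.4816


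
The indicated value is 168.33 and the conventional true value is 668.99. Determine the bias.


Systematic error = measured - true
= 168.33 - 668.99
= -500.6600

-500.6600


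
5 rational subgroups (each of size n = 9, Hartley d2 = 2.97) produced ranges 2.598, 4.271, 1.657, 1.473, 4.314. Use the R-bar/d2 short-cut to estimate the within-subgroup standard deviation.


R_bar = (2.598 + 4.271 + 1.657 + 1.473 + 4.314) / 5
R_bar = 14.313 / 5 = 2.8626
sigma_hat = R_bar / d2 = 2.8626 / 2.97 = 0.9638

0.9638


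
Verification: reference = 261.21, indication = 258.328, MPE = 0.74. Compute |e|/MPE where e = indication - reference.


e = indication - reference = 258.328 - 261.21 = -2.8820
|e| = 2.8820
ratio = |e| / MPE = 2.8820 / 0.74
ratio = 3.8946

3.8946


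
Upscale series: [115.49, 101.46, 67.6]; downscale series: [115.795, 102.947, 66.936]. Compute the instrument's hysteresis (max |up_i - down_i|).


|115.49 - 115.795| = 0.3050
|101.46 - 102.947| = 1.4870
|67.6 - 66.936| = 0.6640
hysteresis = max(diffs) = 1.4870

1.4870


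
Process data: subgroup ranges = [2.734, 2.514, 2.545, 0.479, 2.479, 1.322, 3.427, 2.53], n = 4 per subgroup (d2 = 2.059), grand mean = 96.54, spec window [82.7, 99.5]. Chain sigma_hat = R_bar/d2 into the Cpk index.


R_bar = (2.734 + 2.514 + 2.545 + 0.479 + 2.479 + 1.322 + 3.427 + 2.53) / 8 = 2.25375
sigma = R_bar / d2 = 2.25375 / 2.059 = 1.0945847
Cp = (USL - LSL)/(6*sigma) = (99.5 - 82.7)/(6*1.0945847) = 2.5580
Cpu = (99.5 - 96.54)/(3*1.0945847) = 0.9014
Cpl = (96.54 - 82.7)/(3*1.0945847) = 4.2147
Cpk = min(Cpu, Cpl) = 0.9014

0.9014


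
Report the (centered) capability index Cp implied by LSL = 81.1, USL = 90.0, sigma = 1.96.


Cp = (USL - LSL) / (6 * sigma)
= (90.0 - 81.1) / (6 * 1.96)
= 8.9000 / 11.7600
= 0.7568

0.7568


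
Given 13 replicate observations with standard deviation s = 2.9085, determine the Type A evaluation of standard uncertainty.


u_A = s / sqrt(n)
u_A = 2.9085 / sqrt(13)
u_A = 2.9085 / 3.6055513
u_A = 0.8067

0.8067


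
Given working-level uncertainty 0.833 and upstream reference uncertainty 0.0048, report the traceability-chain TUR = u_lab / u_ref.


TUR = u_lab / u_ref
= 0.833 / 0.0048
= 173.5417

173.5417


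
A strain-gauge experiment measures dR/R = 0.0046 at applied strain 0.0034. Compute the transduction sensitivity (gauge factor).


GF = (dR/R) / epsilon
= 0.0046 / 0.0034
= 1.3529

1.3529


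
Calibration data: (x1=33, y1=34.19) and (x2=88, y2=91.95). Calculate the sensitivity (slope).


slope = (y2 - y1) / (x2 - x1)
= (91.95 - 34.19) / (88 - 33)
= 57.7600 / 55
= 1.0502

1.0502


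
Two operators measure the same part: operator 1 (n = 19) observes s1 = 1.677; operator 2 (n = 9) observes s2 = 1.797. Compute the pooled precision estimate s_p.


s_p = sqrt(((n1-1)*s1^2 + (n2-1)*s2^2) / (n1+n2-2))
numerator = (19-1)*1.677^2 + (9-1)*1.797^2 = 50.621922 + 25.833672 = 76.455594
denominator = 19 + 9 - 2 = 26
s_p^2 = 76.455594 / 26 = 2.9405998
s_p = sqrt(2.9405998) = 1.7148

1.7148


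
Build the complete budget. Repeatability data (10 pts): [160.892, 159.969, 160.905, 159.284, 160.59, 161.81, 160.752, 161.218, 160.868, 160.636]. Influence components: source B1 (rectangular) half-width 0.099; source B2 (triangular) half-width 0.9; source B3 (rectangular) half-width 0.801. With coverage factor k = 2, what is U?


mean = (160.892 + 159.969 + 160.905 + 159.284 + 160.59 + 161.81 + 160.752 + 161.218 + 160.868 + 160.636) / 10 = 160.6924
s = sqrt(sum((x - mean)^2)/(n-1)) = 0.68030029
u_A = s / sqrt(n) = 0.68030029 / sqrt(10) = 0.21512984
u_B1 = 0.099 / sqrt(3) = 0.057157677
u_B2 = 0.9 / sqrt(6) = 0.36742346
u_B3 = 0.801 / sqrt(3) = 0.46245757
uc = sqrt(0.21512984^2 + 0.057157677^2 + 0.36742346^2 + 0.46245757^2) = 0.63120112
U = k * uc = 2 * 0.63120112
U = 1.2624

1.2624


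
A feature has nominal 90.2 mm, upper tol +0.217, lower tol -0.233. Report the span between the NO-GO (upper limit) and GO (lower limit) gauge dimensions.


GO = nominal - lower_tol (smallest hole = maximum material condition)
GO = 90.2 - 0.233 = 89.967
NO-GO = nominal + upper_tol (largest hole = least material condition)
NO-GO = 90.2 + 0.217 = 90.417
spread = NO-GO - GO = 90.417 - 89.967 = 0.4500

0.4500


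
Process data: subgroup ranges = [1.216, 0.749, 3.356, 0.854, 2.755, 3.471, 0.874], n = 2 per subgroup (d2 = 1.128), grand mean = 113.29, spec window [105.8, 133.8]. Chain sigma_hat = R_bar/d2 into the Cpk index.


R_bar = (1.216 + 0.749 + 3.356 + 0.854 + 2.755 + 3.471 + 0.874) / 7 = 1.8964286
sigma = R_bar / d2 = 1.8964286 / 1.128 = 1.681231
Cp = (USL - LSL)/(6*sigma) = (133.8 - 105.8)/(6*1.681231) = 2.7757
Cpu = (133.8 - 113.29)/(3*1.681231) = 4.0665
Cpl = (113.29 - 105.8)/(3*1.681231) = 1.4850
Cpk = min(Cpu, Cpl) = 1.4850

1.4850


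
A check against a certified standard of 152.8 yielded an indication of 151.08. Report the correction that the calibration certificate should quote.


Correction = standard - reading
= 152.8 - 151.08
= 1.7200

1.7200


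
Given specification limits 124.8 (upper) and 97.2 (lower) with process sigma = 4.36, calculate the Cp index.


Cp = (USL - LSL) / (6 * sigma)
= (124.8 - 97.2) / (6 * 4.36)
= 27.6000 / 26.1600
= 1.0550

1.0550


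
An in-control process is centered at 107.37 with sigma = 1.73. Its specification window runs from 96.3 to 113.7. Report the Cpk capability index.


Cpu = (USL - mean) / (3*sigma) = (113.7 - 107.37) / (3*1.73) = 1.2197
Cpl = (mean - LSL) / (3*sigma) = (107.37 - 96.3) / (3*1.73) = 2.1329
Cpk = min(Cpu, Cpl) = 1.2197

1.2197


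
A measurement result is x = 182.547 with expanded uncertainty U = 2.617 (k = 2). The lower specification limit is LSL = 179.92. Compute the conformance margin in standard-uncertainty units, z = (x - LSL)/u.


u = U / k = 2.617 / 2 = 1.3085
margin = |LSL - x| = |179.92 - 182.547| = 2.627
z = margin / u = 2.627 / 1.3085
z = 2.0076

2.0076


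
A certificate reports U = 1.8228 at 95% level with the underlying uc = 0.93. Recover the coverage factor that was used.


k = U / uc
k = 1.8228 / 0.93
k = 1.96

1.96


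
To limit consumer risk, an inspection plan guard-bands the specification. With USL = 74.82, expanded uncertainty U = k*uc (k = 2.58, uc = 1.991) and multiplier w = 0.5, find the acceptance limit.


U = k * uc = 2.58 * 1.991 = 5.13678
guard band g = w * U = 0.5 * 5.13678 = 2.56839
AL = USL - g = 74.82 - 2.56839
AL = 72.2516

72.2516


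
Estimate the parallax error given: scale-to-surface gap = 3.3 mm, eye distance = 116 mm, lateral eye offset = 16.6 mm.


error = h * offset / d
= 3.3 * 16.6 / 116
= 0.4722

0.4722


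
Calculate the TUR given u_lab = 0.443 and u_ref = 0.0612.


TUR = u_lab / u_ref
= 0.443 / 0.0612
= 7.2386

7.2386


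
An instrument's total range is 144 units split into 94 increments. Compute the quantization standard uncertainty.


resolution = range / divisions
resolution = 144 / 94 = 1.5319149
u_res = resolution / (2*sqrt(3))
u_res = 1.5319149 / 3.4641016
u_res = 0.4422

0.4422


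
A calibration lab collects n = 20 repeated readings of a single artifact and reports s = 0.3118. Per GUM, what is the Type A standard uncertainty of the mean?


u_A = s / sqrt(n)
u_A = 0.3118 / sqrt(20)
u_A = 0.3118 / 4.472136
u_A = 0.0697

0.0697


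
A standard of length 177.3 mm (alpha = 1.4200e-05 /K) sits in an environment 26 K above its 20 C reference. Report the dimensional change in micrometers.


dL = L * alpha * dT
= 177.3 * 1.4200e-05 * 26
= 0.0654592 mm
dL_um = 0.0654592 * 1000 = 65.4592 um

65.4592


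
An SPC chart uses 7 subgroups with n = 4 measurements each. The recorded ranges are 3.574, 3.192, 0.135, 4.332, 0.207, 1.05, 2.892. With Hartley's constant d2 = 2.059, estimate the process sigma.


R_bar = (3.574 + 3.192 + 0.135 + 4.332 + 0.207 + 1.05 + 2.892) / 7
R_bar = 15.382 / 7 = 2.1974286
sigma_hat = R_bar / d2 = 2.1974286 / 2.059 = 1.0672

1.0672


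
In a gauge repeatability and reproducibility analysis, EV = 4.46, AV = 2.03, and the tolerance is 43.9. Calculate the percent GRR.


GRR = sqrt(EV^2 + AV^2) = sqrt(4.46^2 + 2.03^2) = 4.9002551
%GRR = GRR / tol * 100 = 4.9002551 / 43.9 * 100
%GRR = 11.1623

11.1623


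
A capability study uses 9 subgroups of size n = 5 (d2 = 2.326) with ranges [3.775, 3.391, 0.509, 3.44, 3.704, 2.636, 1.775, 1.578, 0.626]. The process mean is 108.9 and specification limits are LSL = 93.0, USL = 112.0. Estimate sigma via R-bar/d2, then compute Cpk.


R_bar = (3.775 + 3.391 + 0.509 + 3.44 + 3.704 + 2.636 + 1.775 + 1.578 + 0.626) / 9 = 2.3815556
sigma = R_bar / d2 = 2.3815556 / 2.326 = 1.0238846
Cp = (USL - LSL)/(6*sigma) = (112.0 - 93.0)/(6*1.0238846) = 3.0928
Cpu = (112.0 - 108.9)/(3*1.0238846) = 1.0092
Cpl = (108.9 - 93.0)/(3*1.0238846) = 5.1764
Cpk = min(Cpu, Cpl) = 1.0092

1.0092


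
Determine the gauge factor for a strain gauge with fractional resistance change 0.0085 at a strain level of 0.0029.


GF = (dR/R) / epsilon
= 0.0085 / 0.0029
= 2.9310

2.9310


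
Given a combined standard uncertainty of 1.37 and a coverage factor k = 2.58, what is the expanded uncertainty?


U = k * uc
U = 2.58 * 1.37
U = 3.5346

3.5346


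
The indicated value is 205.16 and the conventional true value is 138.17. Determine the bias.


Systematic error = measured - true
= 205.16 - 138.17
= 66.9900

66.9900


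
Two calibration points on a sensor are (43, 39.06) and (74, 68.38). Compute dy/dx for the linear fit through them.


slope = (y2 - y1) / (x2 - x1)
= (68.38 - 39.06) / (74 - 43)
= 29.3200 / 31
= 0.9458

0.9458


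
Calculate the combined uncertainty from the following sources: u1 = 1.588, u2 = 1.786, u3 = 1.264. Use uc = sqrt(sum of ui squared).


uc = sqrt(1.588^2 + 1.786^2 + 1.264^2)
uc = sqrt(7.309236)
uc = 2.7036

2.7036


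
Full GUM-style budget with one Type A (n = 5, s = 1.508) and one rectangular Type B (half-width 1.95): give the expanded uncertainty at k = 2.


u_A = s / sqrt(n) = 1.508 / sqrt(5) = 0.6743981
u_B = half_width / sqrt(3) = 1.95 / sqrt(3) = 1.125833
uc = sqrt(u_A^2 + u_B^2) = sqrt(0.6743981^2 + 1.125833^2) = 1.3123691
U = k * uc = 2 * 1.3123691
U = 2.6247

2.6247


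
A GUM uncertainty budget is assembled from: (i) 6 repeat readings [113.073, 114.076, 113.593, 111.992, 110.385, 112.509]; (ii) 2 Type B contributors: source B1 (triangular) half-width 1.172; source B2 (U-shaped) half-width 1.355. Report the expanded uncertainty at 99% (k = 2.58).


mean = (113.073 + 114.076 + 113.593 + 111.992 + 110.385 + 112.509) / 6 = 112.6046667
s = sqrt(sum((x - mean)^2)/(n-1)) = 1.3169961
u_A = s / sqrt(n) = 1.3169961 / sqrt(6) = 0.53766141
u_B1 = 1.172 / sqrt(6) = 0.478467
u_B2 = 1.355 / sqrt(2) = 0.95812969
uc = sqrt(0.53766141^2 + 0.478467^2 + 0.95812969^2) = 1.1983418
U = k * uc = 2.58 * 1.1983418
U = 3.0917

3.0917


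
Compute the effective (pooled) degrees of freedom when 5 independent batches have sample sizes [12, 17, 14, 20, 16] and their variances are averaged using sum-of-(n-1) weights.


nu = sum_i (n_i - 1)
nu = ((12 - 1) + (17 - 1) + (14 - 1) + (20 - 1) + (16 - 1))
nu = 11 + 16 + 13 + 19 + 15
nu = 74

74


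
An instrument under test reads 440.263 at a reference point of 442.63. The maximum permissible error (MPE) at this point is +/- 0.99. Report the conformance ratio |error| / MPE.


e = indication - reference = 440.263 - 442.63 = -2.3670
|e| = 2.3670
ratio = |e| / MPE = 2.3670 / 0.99
ratio = 2.3909

2.3909


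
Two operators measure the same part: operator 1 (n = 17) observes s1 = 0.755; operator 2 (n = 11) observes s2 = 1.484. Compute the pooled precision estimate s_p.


s_p = sqrt(((n1-1)*s1^2 + (n2-1)*s2^2) / (n1+n2-2))
numerator = (17-1)*0.755^2 + (11-1)*1.484^2 = 9.1204 + 22.02256 = 31.14296
denominator = 17 + 11 - 2 = 26
s_p^2 = 31.14296 / 26 = 1.1978062
s_p = sqrt(1.1978062) = 1.0944

1.0944


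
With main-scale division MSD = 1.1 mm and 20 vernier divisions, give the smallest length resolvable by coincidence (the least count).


LC = MSD / n_div
= 1.1 / 20
= 0.0550

0.0550


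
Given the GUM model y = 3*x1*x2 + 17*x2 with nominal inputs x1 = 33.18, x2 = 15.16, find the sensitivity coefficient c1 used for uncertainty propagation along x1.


y = 3*x1*x2 + 17*x2
dy/dx1 = 3*x2
Evaluate at x2 = 15.16: c1 = 3 * 15.16
c1 = 45.4800

45.4800


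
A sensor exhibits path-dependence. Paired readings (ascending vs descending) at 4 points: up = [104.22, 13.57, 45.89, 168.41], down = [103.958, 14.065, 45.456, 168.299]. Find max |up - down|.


|104.22 - 103.958| = 0.2620
|13.57 - 14.065| = 0.4950
|45.89 - 45.456| = 0.4340
|168.41 - 168.299| = 0.1110
hysteresis = max(diffs) = 0.4950

0.4950


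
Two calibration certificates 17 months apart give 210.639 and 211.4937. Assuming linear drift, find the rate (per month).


rate = (v2 - v1) / months
= (211.4937 - 210.639) / 17
= 0.8547 / 17
= 0.0503

0.0503


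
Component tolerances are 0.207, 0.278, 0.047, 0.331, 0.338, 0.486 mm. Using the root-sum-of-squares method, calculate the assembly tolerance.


RSS = sqrt(0.207^2 + 0.278^2 + 0.047^2 + 0.331^2 + 0.338^2 + 0.486^2)
= sqrt(0.582343)
= 0.7631

0.7631


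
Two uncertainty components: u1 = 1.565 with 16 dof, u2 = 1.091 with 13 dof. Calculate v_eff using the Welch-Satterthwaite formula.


uc = sqrt(u1^2 + u2^2) = sqrt(1.565^2 + 1.091^2) = 1.9077489
v_eff = uc^4 / (u1^4/v1 + u2^4/v2)
= 1.9077489^4 / (1.565^4/16 + 1.091^4/13)
= 13.246003 / 0.48390116
v_eff = 27.3734

27.3734


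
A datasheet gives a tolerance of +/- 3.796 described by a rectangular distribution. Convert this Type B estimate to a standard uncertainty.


u_B = half_width / sqrt(3)
u_B = 3.796 / 1.7320508
u_B = 2.1916

2.1916


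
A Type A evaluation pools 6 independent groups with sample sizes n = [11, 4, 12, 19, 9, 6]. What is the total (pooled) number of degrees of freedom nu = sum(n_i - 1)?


nu = sum_i (n_i - 1)
nu = ((11 - 1) + (4 - 1) + (12 - 1) + (19 - 1) + (9 - 1) + (6 - 1))
nu = 10 + 3 + 11 + 18 + 8 + 5
nu = 55

55


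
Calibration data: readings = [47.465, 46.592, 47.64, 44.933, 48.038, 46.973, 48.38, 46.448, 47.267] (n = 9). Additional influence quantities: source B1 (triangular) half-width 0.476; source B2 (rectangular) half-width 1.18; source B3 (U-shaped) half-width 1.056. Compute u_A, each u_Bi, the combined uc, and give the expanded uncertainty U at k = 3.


mean = (47.465 + 46.592 + 47.64 + 44.933 + 48.038 + 46.973 + 48.38 + 46.448 + 47.267) / 9 = 47.08177778
s = sqrt(sum((x - mean)^2)/(n-1)) = 1.0224453
u_A = s / sqrt(n) = 1.0224453 / sqrt(9) = 0.3408151
u_B1 = 0.476 / sqrt(6) = 0.19432619
u_B2 = 1.18 / sqrt(3) = 0.68127332
u_B3 = 1.056 / sqrt(2) = 0.74670476
uc = sqrt(0.3408151^2 + 0.19432619^2 + 0.68127332^2 + 0.74670476^2) = 1.0842596
U = k * uc = 3 * 1.0842596
U = 3.2528

3.2528


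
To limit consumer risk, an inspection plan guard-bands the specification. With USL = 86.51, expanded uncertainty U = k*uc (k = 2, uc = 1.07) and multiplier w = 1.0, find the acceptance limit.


U = k * uc = 2 * 1.07 = 2.14
guard band g = w * U = 1.0 * 2.14 = 2.14
AL = USL - g = 86.51 - 2.14
AL = 84.3700

84.3700


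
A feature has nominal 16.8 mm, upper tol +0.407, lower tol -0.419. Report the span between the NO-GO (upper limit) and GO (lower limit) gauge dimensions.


GO = nominal - lower_tol (smallest hole = maximum material condition)
GO = 16.8 - 0.419 = 16.381
NO-GO = nominal + upper_tol (largest hole = least material condition)
NO-GO = 16.8 + 0.407 = 17.207
spread = NO-GO - GO = 17.207 - 16.381 = 0.8260

0.8260


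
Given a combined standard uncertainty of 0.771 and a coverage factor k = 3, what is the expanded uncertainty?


U = k * uc
U = 3 * 0.771
U = 2.3130

2.3130


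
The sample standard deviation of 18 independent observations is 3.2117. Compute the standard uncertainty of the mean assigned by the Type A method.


u_A = s / sqrt(n)
u_A = 3.2117 / sqrt(18)
u_A = 3.2117 / 4.2426407
u_A = 0.7570

0.7570


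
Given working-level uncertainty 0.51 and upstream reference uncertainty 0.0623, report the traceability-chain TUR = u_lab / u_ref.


TUR = u_lab / u_ref
= 0.51 / 0.0623
= 8.1862

8.1862


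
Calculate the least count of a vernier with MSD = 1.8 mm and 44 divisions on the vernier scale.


LC = MSD / n_div
= 1.8 / 44
= 0.0409

0.0409


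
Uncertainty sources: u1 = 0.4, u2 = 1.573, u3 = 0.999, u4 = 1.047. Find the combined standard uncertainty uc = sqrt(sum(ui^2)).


uc = sqrt(0.4^2 + 1.573^2 + 0.999^2 + 1.047^2)
uc = sqrt(4.728539)
uc = 2.1745

2.1745


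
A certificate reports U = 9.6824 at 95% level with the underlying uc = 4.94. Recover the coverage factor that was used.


k = U / uc
k = 9.6824 / 4.94
k = 1.96

1.96


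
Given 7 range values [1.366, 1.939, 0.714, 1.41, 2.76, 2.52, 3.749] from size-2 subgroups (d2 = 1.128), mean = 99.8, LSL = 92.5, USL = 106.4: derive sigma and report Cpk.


R_bar = (1.366 + 1.939 + 0.714 + 1.41 + 2.76 + 2.52 + 3.749) / 7 = 2.0654286
sigma = R_bar / d2 = 2.0654286 / 1.128 = 1.8310537
Cp = (USL - LSL)/(6*sigma) = (106.4 - 92.5)/(6*1.8310537) = 1.2652
Cpu = (106.4 - 99.8)/(3*1.8310537) = 1.2015
Cpl = (99.8 - 92.5)/(3*1.8310537) = 1.3289
Cpk = min(Cpu, Cpl) = 1.2015

1.2015


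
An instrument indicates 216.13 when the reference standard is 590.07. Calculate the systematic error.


Systematic error = measured - true
= 216.13 - 590.07
= -373.9400

-373.9400


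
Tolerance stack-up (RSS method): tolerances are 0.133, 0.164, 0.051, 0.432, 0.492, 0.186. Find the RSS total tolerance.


RSS = sqrt(0.133^2 + 0.164^2 + 0.051^2 + 0.432^2 + 0.492^2 + 0.186^2)
= sqrt(0.51047)
= 0.7145

0.7145


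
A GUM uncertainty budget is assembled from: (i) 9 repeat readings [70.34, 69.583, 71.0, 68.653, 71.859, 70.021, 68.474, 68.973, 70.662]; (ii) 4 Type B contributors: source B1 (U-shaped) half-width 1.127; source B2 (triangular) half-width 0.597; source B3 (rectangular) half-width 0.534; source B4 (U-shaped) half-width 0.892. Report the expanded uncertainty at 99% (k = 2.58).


mean = (70.34 + 69.583 + 71.0 + 68.653 + 71.859 + 70.021 + 68.474 + 68.973 + 70.662) / 9 = 69.95166667
s = sqrt(sum((x - mean)^2)/(n-1)) = 1.138027
u_A = s / sqrt(n) = 1.138027 / sqrt(9) = 0.37934233
u_B1 = 1.127 / sqrt(2) = 0.79690934
u_B2 = 0.597 / sqrt(6) = 0.24372423
u_B3 = 0.534 / sqrt(3) = 0.30830504
u_B4 = 0.892 / sqrt(2) = 0.63073925
uc = sqrt(0.37934233^2 + 0.79690934^2 + 0.24372423^2 + 0.30830504^2 + 0.63073925^2) = 1.1537983
U = k * uc = 2.58 * 1.1537983
U = 2.9768

2.9768


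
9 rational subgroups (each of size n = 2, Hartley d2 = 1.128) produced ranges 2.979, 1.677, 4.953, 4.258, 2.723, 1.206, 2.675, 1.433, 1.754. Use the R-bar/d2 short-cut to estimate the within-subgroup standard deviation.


R_bar = (2.979 + 1.677 + 4.953 + 4.258 + 2.723 + 1.206 + 2.675 + 1.433 + 1.754) / 9
R_bar = 23.658 / 9 = 2.6286667
sigma_hat = R_bar / d2 = 2.6286667 / 1.128 = 2.3304

2.3304


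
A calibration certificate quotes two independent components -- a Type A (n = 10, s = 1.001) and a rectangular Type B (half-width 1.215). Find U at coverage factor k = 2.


u_A = s / sqrt(n) = 1.001 / sqrt(10) = 0.31654399
u_B = half_width / sqrt(3) = 1.215 / sqrt(3) = 0.70148058
uc = sqrt(u_A^2 + u_B^2) = sqrt(0.31654399^2 + 0.70148058^2) = 0.76959411
U = k * uc = 2 * 0.76959411
U = 1.5392

1.5392


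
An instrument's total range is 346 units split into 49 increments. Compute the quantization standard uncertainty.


resolution = range / divisions
resolution = 346 / 49 = 7.0612245
u_res = resolution / (2*sqrt(3))
u_res = 7.0612245 / 3.4641016
u_res = 2.0384

2.0384


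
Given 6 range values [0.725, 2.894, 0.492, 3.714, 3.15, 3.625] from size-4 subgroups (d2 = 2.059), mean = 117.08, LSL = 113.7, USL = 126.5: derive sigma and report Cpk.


R_bar = (0.725 + 2.894 + 0.492 + 3.714 + 3.15 + 3.625) / 6 = 2.4333333
sigma = R_bar / d2 = 2.4333333 / 2.059 = 1.1818034
Cp = (USL - LSL)/(6*sigma) = (126.5 - 113.7)/(6*1.1818034) = 1.8052
Cpu = (126.5 - 117.08)/(3*1.1818034) = 2.6570
Cpl = (117.08 - 113.7)/(3*1.1818034) = 0.9533
Cpk = min(Cpu, Cpl) = 0.9533

0.9533


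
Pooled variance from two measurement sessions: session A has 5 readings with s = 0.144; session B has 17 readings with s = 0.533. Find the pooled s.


s_p = sqrt(((n1-1)*s1^2 + (n2-1)*s2^2) / (n1+n2-2))
numerator = (5-1)*0.144^2 + (17-1)*0.533^2 = 0.082944 + 4.545424 = 4.628368
denominator = 5 + 17 - 2 = 20
s_p^2 = 4.628368 / 20 = 0.2314184
s_p = sqrt(0.2314184) = 0.4811

0.4811


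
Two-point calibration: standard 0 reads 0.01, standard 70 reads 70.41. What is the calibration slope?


slope = (y2 - y1) / (x2 - x1)
= (70.41 - 0.01) / (70 - 0)
= 70.4000 / 70
= 1.0057

1.0057


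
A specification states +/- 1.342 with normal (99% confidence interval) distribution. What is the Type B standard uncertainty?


u_B = half_width / 2.576
u_B = 1.342 / 2.576
u_B = 0.5210

0.5210


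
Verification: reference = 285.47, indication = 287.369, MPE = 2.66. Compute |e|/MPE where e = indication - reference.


e = indication - reference = 287.369 - 285.47 = 1.8990
|e| = 1.8990
ratio = |e| / MPE = 1.8990 / 2.66
ratio = 0.7139

0.7139


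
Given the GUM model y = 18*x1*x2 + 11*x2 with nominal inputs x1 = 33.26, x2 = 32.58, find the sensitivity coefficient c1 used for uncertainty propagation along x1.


y = 18*x1*x2 + 11*x2
dy/dx1 = 18*x2
Evaluate at x2 = 32.58: c1 = 18 * 32.58
c1 = 586.4400

586.4400


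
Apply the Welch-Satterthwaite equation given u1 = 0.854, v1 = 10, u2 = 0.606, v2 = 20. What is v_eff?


uc = sqrt(u1^2 + u2^2) = sqrt(0.854^2 + 0.606^2) = 1.0471638
v_eff = uc^4 / (u1^4/v1 + u2^4/v2)
= 1.0471638^4 / (0.854^4/10 + 0.606^4/20)
= 1.2024263 / 0.059933297
v_eff = 20.0627

20.0627


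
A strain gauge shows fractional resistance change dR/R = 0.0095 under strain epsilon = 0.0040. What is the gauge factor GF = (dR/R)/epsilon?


GF = (dR/R) / epsilon
= 0.0095 / 0.0040
= 2.3750

2.3750


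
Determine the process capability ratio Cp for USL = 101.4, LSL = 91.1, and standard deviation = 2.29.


Cp = (USL - LSL) / (6 * sigma)
= (101.4 - 91.1) / (6 * 2.29)
= 10.3000 / 13.7400
= 0.7496

0.7496


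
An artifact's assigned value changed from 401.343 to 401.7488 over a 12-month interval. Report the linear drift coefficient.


rate = (v2 - v1) / months
= (401.7488 - 401.343) / 12
= 0.4058 / 12
= 0.0338

0.0338


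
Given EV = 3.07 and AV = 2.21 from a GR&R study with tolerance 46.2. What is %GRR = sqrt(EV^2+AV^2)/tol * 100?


GRR = sqrt(EV^2 + AV^2) = sqrt(3.07^2 + 2.21^2) = 3.7827239
%GRR = GRR / tol * 100 = 3.7827239 / 46.2 * 100
%GRR = 8.1877

8.1877


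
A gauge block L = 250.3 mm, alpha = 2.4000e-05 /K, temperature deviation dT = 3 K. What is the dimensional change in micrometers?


dL = L * alpha * dT
= 250.3 * 2.4000e-05 * 3
= 0.0180216 mm
dL_um = 0.0180216 * 1000 = 18.0216 um

18.0216


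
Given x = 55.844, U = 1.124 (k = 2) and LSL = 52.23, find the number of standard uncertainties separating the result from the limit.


u = U / k = 1.124 / 2 = 0.562
margin = |LSL - x| = |52.23 - 55.844| = 3.614
z = margin / u = 3.614 / 0.562
z = 6.4306

6.4306


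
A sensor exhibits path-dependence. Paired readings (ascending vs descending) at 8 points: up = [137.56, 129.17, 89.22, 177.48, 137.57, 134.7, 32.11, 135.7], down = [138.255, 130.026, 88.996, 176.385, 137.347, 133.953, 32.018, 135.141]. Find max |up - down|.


|137.56 - 138.255| = 0.6950
|129.17 - 130.026| = 0.8560
|89.22 - 88.996| = 0.2240
|177.48 - 176.385| = 1.0950
|137.57 - 137.347| = 0.2230
|134.7 - 133.953| = 0.7470
|32.11 - 32.018| = 0.0920
|135.7 - 135.141| = 0.5590
hysteresis = max(diffs) = 1.0950

1.0950


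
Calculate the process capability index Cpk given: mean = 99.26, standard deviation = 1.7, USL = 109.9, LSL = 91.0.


Cpu = (USL - mean) / (3*sigma) = (109.9 - 99.26) / (3*1.7) = 2.0863
Cpl = (mean - LSL) / (3*sigma) = (99.26 - 91.0) / (3*1.7) = 1.6196
Cpk = min(Cpu, Cpl) = 1.6196

1.6196


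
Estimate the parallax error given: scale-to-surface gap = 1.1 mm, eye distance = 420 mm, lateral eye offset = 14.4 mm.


error = h * offset / d
= 1.1 * 14.4 / 420
= 0.0377

0.0377


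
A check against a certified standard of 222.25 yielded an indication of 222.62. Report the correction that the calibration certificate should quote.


Correction = standard - reading
= 222.25 - 222.62
= -0.3700

-0.3700


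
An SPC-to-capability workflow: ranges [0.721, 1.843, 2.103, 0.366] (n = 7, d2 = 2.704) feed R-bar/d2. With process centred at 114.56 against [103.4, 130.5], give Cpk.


R_bar = (0.721 + 1.843 + 2.103 + 0.366) / 4 = 1.25825
sigma = R_bar / d2 = 1.25825 / 2.704 = 0.46532914
Cp = (USL - LSL)/(6*sigma) = (130.5 - 103.4)/(6*0.46532914) = 9.7064
Cpu = (130.5 - 114.56)/(3*0.46532914) = 11.4184
Cpl = (114.56 - 103.4)/(3*0.46532914) = 7.9943
Cpk = min(Cpu, Cpl) = 7.9943

7.9943


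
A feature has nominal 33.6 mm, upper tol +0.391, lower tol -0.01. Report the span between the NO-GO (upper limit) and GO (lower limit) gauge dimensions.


GO = nominal - lower_tol (smallest hole = maximum material condition)
GO = 33.6 - 0.01 = 33.59
NO-GO = nominal + upper_tol (largest hole = least material condition)
NO-GO = 33.6 + 0.391 = 33.991
spread = NO-GO - GO = 33.991 - 33.59 = 0.4010

0.4010


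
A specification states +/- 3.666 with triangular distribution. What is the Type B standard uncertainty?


u_B = half_width / sqrt(6)
u_B = 3.666 / 2.4494897
u_B = 1.4966

1.4966


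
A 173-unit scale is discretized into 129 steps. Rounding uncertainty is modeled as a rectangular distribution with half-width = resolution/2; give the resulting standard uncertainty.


resolution = range / divisions
resolution = 173 / 129 = 1.3410853
u_res = resolution / (2*sqrt(3))
u_res = 1.3410853 / 3.4641016
u_res = 0.3871

0.3871


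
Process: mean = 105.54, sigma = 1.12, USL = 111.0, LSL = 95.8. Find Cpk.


Cpu = (USL - mean) / (3*sigma) = (111.0 - 105.54) / (3*1.12) = 1.6250
Cpl = (mean - LSL) / (3*sigma) = (105.54 - 95.8) / (3*1.12) = 2.8988
Cpk = min(Cpu, Cpl) = 1.6250

1.6250


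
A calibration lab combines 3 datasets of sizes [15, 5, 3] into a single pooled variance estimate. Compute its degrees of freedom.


nu = sum_i (n_i - 1)
nu = ((15 - 1) + (5 - 1) + (3 - 1))
nu = 14 + 4 + 2
nu = 20

20


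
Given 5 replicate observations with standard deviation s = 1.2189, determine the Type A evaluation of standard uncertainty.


u_A = s / sqrt(n)
u_A = 1.2189 / sqrt(5)
u_A = 1.2189 / 2.236068
u_A = 0.5451

0.5451


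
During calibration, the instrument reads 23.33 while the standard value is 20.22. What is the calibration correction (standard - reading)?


Correction = standard - reading
= 20.22 - 23.33
= -3.1100

-3.1100


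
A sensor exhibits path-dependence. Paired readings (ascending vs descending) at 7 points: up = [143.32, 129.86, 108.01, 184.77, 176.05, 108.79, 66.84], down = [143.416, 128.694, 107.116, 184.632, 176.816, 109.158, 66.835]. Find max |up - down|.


|143.32 - 143.416| = 0.0960
|129.86 - 128.694| = 1.1660
|108.01 - 107.116| = 0.8940
|184.77 - 184.632| = 0.1380
|176.05 - 176.816| = 0.7660
|108.79 - 109.158| = 0.3680
|66.84 - 66.835| = 0.0050
hysteresis = max(diffs) = 1.1660

1.1660


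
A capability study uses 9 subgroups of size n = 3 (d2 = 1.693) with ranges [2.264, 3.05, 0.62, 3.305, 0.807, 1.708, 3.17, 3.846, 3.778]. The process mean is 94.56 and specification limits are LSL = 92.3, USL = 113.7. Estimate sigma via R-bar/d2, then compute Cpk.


R_bar = (2.264 + 3.05 + 0.62 + 3.305 + 0.807 + 1.708 + 3.17 + 3.846 + 3.778) / 9 = 2.5053333
sigma = R_bar / d2 = 2.5053333 / 1.693 = 1.4798188
Cp = (USL - LSL)/(6*sigma) = (113.7 - 92.3)/(6*1.4798188) = 2.4102
Cpu = (113.7 - 94.56)/(3*1.4798188) = 4.3113
Cpl = (94.56 - 92.3)/(3*1.4798188) = 0.5091
Cpk = min(Cpu, Cpl) = 0.5091

0.5091


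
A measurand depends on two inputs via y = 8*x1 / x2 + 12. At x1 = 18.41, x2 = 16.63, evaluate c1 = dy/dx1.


y = 8*x1 / x2 + 12
dy/dx1 = 8/x2
Evaluate at x2 = 16.63: c1 = 8 / 16.63
c1 = 0.4811

0.4811


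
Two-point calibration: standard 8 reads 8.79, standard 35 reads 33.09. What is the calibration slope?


slope = (y2 - y1) / (x2 - x1)
= (33.09 - 8.79) / (35 - 8)
= 24.3000 / 27
= 0.9000

0.9000


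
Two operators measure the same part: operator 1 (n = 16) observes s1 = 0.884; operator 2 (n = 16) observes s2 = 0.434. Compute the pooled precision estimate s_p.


s_p = sqrt(((n1-1)*s1^2 + (n2-1)*s2^2) / (n1+n2-2))
numerator = (16-1)*0.884^2 + (16-1)*0.434^2 = 11.72184 + 2.82534 = 14.54718
denominator = 16 + 16 - 2 = 30
s_p^2 = 14.54718 / 30 = 0.484906
s_p = sqrt(0.484906) = 0.6964

0.6964


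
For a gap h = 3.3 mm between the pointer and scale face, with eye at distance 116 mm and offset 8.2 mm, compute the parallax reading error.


error = h * offset / d
= 3.3 * 8.2 / 116
= 0.2333

0.2333


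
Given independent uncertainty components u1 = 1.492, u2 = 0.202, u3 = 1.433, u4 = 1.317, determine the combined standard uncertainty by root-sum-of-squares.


uc = sqrt(1.492^2 + 0.202^2 + 1.433^2 + 1.317^2)
uc = sqrt(6.054846)
uc = 2.4607

2.4607


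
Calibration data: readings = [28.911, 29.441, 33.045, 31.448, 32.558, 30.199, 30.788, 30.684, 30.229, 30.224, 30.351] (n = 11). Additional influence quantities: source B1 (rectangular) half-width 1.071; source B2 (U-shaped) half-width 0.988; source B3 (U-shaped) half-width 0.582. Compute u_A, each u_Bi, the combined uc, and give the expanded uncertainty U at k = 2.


mean = (28.911 + 29.441 + 33.045 + 31.448 + 32.558 + 30.199 + 30.788 + 30.684 + 30.229 + 30.224 + 30.351) / 11 = 30.71618182
s = sqrt(sum((x - mean)^2)/(n-1)) = 1.2297412
u_A = s / sqrt(n) = 1.2297412 / sqrt(11) = 0.37078092
u_B1 = 1.071 / sqrt(3) = 0.61834214
u_B2 = 0.988 / sqrt(2) = 0.6986215
u_B3 = 0.582 / sqrt(2) = 0.41153615
uc = sqrt(0.37078092^2 + 0.61834214^2 + 0.6986215^2 + 0.41153615^2) = 1.0850159
U = k * uc = 2 * 1.0850159
U = 2.1700

2.1700


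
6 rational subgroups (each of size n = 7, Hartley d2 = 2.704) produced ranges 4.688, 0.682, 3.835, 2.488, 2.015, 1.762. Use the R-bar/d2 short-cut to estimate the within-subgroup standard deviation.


R_bar = (4.688 + 0.682 + 3.835 + 2.488 + 2.015 + 1.762) / 6
R_bar = 15.47 / 6 = 2.5783333
sigma_hat = R_bar / d2 = 2.5783333 / 2.704 = 0.9535

0.9535


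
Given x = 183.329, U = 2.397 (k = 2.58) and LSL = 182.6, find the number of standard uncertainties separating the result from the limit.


u = U / k = 2.397 / 2.58 = 0.92906977
margin = |LSL - x| = |182.6 - 183.329| = 0.729
z = margin / u = 0.729 / 0.92906977
z = 0.7847

0.7847


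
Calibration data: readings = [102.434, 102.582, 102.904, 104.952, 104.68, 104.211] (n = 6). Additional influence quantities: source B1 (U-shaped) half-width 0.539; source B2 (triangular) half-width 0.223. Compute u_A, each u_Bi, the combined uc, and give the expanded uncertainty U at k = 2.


mean = (102.434 + 102.582 + 102.904 + 104.952 + 104.68 + 104.211) / 6 = 103.6271667
s = sqrt(sum((x - mean)^2)/(n-1)) = 1.1174518
u_A = s / sqrt(n) = 1.1174518 / sqrt(6) = 0.45619779
u_B1 = 0.539 / sqrt(2) = 0.38113056
u_B2 = 0.223 / sqrt(6) = 0.091039369
uc = sqrt(0.45619779^2 + 0.38113056^2 + 0.091039369^2) = 0.60138598
U = k * uc = 2 * 0.60138598
U = 1.2028

1.2028


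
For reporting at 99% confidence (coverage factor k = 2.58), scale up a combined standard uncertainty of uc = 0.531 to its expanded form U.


U = k * uc
U = 2.58 * 0.531
U = 1.3700

1.3700


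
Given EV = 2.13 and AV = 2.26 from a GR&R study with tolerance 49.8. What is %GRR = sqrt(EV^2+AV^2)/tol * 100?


GRR = sqrt(EV^2 + AV^2) = sqrt(2.13^2 + 2.26^2) = 3.1055595
%GRR = GRR / tol * 100 = 3.1055595 / 49.8 * 100
%GRR = 6.2361

6.2361


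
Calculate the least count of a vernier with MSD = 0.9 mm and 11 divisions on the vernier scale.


LC = MSD / n_div
= 0.9 / 11
= 0.0818

0.0818


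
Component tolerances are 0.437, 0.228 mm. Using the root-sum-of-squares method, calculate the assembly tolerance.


RSS = sqrt(0.437^2 + 0.228^2)
= sqrt(0.242953)
= 0.4929

0.4929


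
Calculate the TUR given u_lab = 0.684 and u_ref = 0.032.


TUR = u_lab / u_ref
= 0.684 / 0.032
= 21.3750

21.3750


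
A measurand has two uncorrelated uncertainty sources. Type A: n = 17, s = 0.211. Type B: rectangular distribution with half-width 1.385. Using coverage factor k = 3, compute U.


u_A = s / sqrt(n) = 0.211 / sqrt(17) = 0.051175017
u_B = half_width / sqrt(3) = 1.385 / sqrt(3) = 0.79963012
uc = sqrt(u_A^2 + u_B^2) = sqrt(0.051175017^2 + 0.79963012^2) = 0.80126601
U = k * uc = 3 * 0.80126601
U = 2.4038

2.4038
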